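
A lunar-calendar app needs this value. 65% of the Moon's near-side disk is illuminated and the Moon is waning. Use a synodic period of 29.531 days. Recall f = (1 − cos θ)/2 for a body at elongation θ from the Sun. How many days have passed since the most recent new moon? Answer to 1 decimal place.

20.7 days

cos θ = 1 − 2f = -0.300, giving a principal value of 107.5°.
Since the Moon is past full (waning), take the reflex angle: θ = 360° − 107.5° = 252.5°.
At 360°/29.531 d per day, 252.5° corresponds to 20.72 days.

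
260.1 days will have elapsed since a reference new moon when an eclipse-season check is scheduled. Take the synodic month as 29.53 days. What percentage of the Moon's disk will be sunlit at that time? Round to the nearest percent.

32%

260.1 d spans 8 complete synodic months (8 × 29.53 = 236.24 d) plus 23.86 d.
Elongation θ = 360° × 23.86/29.53 ≈ 290.9°.
With cos θ = 0.356, the lit fraction is (1 − 0.356)/2 ≈ 0.322, so 32%.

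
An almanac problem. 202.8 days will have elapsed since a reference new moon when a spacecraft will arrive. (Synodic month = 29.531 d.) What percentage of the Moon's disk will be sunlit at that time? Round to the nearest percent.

16%

Reduce mod P: 202.8 − 6×29.531 = 25.61 d into the current lunation.
Phase angle: θ = 360°·(25.61 d)/(29.531 d) = 312.2°.
cos 312.2° = 0.672, so f = (1 − 0.672)/2 = 0.164, so 16%.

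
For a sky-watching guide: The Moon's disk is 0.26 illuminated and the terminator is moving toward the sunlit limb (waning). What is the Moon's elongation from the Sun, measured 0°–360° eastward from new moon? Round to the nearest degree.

cos θ = 1 − 2f = 0.480, giving a principal value of 61.3°.
Since the Moon is past full (waning), take the reflex angle: θ = 360° − 61.3° = 298.7°.

299°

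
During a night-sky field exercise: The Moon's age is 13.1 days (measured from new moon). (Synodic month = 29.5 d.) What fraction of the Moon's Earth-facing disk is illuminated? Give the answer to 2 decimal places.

0.97

Phase angle: θ = 360°·(13.1 d)/(29.5 d) = 159.9°.
Illuminated fraction = (1 − cos 159.9°)/2 = (1 − (-0.939))/2 ≈ 0.969.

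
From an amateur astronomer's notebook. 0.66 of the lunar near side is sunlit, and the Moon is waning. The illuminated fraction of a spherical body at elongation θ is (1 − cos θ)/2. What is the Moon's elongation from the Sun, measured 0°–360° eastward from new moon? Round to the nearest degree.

251°

From f = (1 − cos θ)/2: cos θ = 1 − 2×0.66 = -0.320; arccos → 108.7°.
A waning Moon lies in 180°–360°, so θ = 360° − 108.7° = 251.3°.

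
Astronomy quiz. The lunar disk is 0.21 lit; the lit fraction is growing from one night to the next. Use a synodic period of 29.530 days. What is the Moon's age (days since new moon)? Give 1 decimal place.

cos θ = 1 − 2f = 0.580, giving a principal value of 54.5°.
Waxing ⇒ before full, so θ = 54.5°.
At 360°/29.530 d per day, 54.5° corresponds to 4.47 days.

4.5 days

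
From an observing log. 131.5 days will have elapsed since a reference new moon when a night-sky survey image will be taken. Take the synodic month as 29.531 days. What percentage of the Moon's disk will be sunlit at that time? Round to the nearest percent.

131.5 d spans 4 complete synodic months (4 × 29.531 = 118.12 d) plus 13.38 d.
The Moon has covered 13.38/29.531 of its cycle, so θ ≈ 360° × 13.38/29.531 = 163.1°.
With cos θ = (-0.957), the lit fraction is (1 − (-0.957))/2 ≈ 0.978, so 98%.

98%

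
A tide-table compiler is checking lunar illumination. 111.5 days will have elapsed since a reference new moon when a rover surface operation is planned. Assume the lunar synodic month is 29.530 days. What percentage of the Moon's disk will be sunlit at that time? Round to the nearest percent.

111.5/29.530 = 3.776 lunations, so 3 complete cycles and 22.91 d into the next.
The Moon has covered 22.91/29.530 of its cycle, so θ ≈ 360° × 22.91/29.530 = 279.3°.
Illuminated fraction = (1 − cos 279.3°)/2 = (1 − 0.162)/2 ≈ 0.419, so 42%.

42%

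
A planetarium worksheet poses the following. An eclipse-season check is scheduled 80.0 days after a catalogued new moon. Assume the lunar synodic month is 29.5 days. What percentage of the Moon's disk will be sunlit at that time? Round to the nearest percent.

62%

80.0/29.5 = 2.712 lunations, so 2 complete cycles and 21.00 d into the next.
The Moon has covered 21.00/29.5 of its cycle, so θ ≈ 360° × 21.00/29.5 = 256.3°.
Illuminated fraction = (1 − cos 256.3°)/2 = (1 − (-0.237))/2 ≈ 0.619, so 62%.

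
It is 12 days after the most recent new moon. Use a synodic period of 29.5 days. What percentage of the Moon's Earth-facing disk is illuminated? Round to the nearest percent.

92%

Elongation θ = 360° × 12/29.5 ≈ 146.4°.
cos 146.4° = (-0.833), so f = (1 − (-0.833))/2 = 0.917, so 92%.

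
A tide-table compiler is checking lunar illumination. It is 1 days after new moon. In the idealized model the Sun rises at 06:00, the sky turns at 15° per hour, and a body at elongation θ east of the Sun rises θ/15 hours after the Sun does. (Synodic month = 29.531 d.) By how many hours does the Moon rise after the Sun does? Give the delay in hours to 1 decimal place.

The Moon has covered 1/29.531 of its cycle, so θ ≈ 360° × 1/29.531 = 12.2°.
Delay after the Sun = 12.2° / (15°/h) ≈ 0.81 h.
So the Moon rises 0.81 h after the Sun.

0.8 h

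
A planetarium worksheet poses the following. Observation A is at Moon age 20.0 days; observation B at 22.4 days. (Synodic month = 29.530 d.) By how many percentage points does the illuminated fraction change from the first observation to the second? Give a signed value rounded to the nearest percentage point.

First observation: θ = 360°·20.0/29.530 = 243.8°, so f = 0.721.
Second observation: θ = 273.1°, f = 0.473.
Δf = 0.473 − 0.721 = -0.247, i.e. -25 pp.

-25 pp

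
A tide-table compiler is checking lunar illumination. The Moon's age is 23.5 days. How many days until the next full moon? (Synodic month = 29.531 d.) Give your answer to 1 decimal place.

Full moon is 0.5 of the way through the cycle: age 0.5 × 29.531 = 14.765 d.
Already past this cycle's full moon; the next is at 14.765 + 29.531 = 44.296 d, so 44.296 − 23.5 = 20.796 days.

20.8 days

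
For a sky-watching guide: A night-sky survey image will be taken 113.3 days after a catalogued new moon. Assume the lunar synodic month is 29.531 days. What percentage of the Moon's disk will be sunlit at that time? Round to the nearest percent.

24%

Reduce mod P: 113.3 − 3×29.531 = 24.71 d into the current lunation.
Elongation θ = 360° × 24.71/29.531 ≈ 301.2°.
With cos θ = 0.518, the lit fraction is (1 − 0.518)/2 ≈ 0.241, so 24%.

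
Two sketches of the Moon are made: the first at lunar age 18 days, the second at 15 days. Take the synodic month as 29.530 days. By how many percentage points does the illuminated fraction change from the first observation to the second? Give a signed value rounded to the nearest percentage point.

First observation: θ = 360°·18/29.530 = 219.4°, so f = 0.886.
Second observation: θ = 182.9°, f = 0.999.
Δf = 0.999 − 0.886 = +0.113, i.e. +11 pp.

+11 pp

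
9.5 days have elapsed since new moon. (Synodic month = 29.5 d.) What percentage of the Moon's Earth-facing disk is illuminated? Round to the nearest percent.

72%

Elongation θ = 360° × 9.5/29.5 ≈ 115.9°.
Illuminated fraction = (1 − cos 115.9°)/2 = (1 − (-0.437))/2 ≈ 0.719, so 72%.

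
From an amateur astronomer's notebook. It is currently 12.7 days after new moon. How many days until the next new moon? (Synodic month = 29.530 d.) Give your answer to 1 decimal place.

16.8 days

One full lunation from the last new moon is 29.530 d; remaining = 29.530 − 12.7 = 16.830 d.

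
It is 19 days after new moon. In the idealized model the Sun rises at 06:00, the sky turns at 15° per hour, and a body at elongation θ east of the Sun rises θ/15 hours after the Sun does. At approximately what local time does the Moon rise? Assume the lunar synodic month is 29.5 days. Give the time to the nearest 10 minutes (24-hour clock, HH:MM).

21:30

Phase angle: θ = 360°·(19 d)/(29.5 d) = 231.9°.
At 15° of sky rotation per hour, 231.9° corresponds to a 15.46 h lag.
06:00 + 15.458 h ≈ 21:27 → 21:30 to the nearest ten minutes.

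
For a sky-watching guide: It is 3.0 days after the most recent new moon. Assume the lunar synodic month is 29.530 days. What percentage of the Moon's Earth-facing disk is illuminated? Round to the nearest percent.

10%

The Moon has covered 3.0/29.530 of its cycle, so θ ≈ 360° × 3.0/29.530 = 36.6°.
cos 36.6° = 0.803, so f = (1 − 0.803)/2 = 0.098, so 10%.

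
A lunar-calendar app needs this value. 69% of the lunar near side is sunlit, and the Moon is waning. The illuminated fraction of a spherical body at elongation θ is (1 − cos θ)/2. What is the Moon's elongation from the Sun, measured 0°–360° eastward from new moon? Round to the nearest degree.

248°

From f = (1 − cos θ)/2: cos θ = 1 − 2×0.69 = -0.380; arccos → 112.3°.
A waning Moon lies in 180°–360°, so θ = 360° − 112.3° = 247.7°.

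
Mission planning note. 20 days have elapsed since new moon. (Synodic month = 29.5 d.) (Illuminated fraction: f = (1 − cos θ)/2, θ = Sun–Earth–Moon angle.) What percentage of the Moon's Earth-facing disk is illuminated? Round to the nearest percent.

72%

Elongation θ = 360° × 20/29.5 ≈ 244.1°.
Illuminated fraction = (1 − cos 244.1°)/2 = (1 − (-0.437))/2 ≈ 0.719, so 72%.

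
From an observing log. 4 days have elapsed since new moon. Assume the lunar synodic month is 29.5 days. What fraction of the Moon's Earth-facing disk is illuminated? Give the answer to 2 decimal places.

Elongation θ = 360° × 4/29.5 ≈ 48.8°.
Illuminated fraction = (1 − cos 48.8°)/2 = (1 − 0.659)/2 ≈ 0.171.

0.17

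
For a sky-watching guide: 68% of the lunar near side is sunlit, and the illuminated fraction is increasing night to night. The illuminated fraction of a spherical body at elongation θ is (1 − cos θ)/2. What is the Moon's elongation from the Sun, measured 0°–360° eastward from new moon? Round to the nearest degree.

cos θ = 1 − 2f = -0.360, giving a principal value of 111.1°.
The Moon is waxing (0°–180°), so θ = 111.1° directly.

111°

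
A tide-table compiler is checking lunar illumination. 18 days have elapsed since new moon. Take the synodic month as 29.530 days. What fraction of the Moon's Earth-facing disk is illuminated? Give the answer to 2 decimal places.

0.89

Elongation θ = 360° × 18/29.530 ≈ 219.4°.
Illuminated fraction = (1 − cos 219.4°)/2 = (1 − (-0.772))/2 ≈ 0.886.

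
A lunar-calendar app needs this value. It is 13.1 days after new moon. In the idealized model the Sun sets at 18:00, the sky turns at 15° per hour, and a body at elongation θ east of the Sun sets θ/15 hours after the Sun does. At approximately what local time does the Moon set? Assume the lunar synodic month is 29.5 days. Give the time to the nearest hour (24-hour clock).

05:00

Elongation θ = 360° × 13.1/29.5 ≈ 159.9°.
The Moon trails the Sun by θ/15 = 159.9/15 ≈ 10.66 hours.
18:00 + 10.66 h ≈ 04:39 → 05:00 to the nearest hour.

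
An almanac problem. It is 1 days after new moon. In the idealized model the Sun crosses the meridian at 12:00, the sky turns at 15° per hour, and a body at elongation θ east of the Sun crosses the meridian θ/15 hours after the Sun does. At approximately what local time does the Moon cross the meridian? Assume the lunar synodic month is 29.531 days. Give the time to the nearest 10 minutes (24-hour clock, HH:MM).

Phase angle: θ = 360°·(1 d)/(29.531 d) = 12.2°.
The Moon trails the Sun by θ/15 = 12.2/15 ≈ 0.81 hours.
12:00 + 0.813 h ≈ 12:49 → 12:50 to the nearest ten minutes.

12:50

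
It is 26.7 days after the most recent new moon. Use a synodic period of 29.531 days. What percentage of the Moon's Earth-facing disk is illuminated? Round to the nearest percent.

9%

Elongation θ = 360° × 26.7/29.531 ≈ 325.5°.
Illuminated fraction = (1 − cos 325.5°)/2 = (1 − 0.824)/2 ≈ 0.088, so 9%.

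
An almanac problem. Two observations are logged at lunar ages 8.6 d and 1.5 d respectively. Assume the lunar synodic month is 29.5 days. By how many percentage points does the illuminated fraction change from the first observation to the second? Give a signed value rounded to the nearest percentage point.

-60 percentage points

First observation: θ = 360°·8.6/29.5 = 104.9°, so f = 0.629.
Second observation: θ = 18.3°, f = 0.025.
Δf = 0.025 − 0.629 = -0.604, i.e. -60 pp.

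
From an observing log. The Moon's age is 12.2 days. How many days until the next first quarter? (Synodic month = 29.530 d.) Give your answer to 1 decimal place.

First quarter occurs at elongation 90°, i.e. at age 29.530 × 90/360 = 7.383 d.
Already past this cycle's first quarter; the next is at 7.383 + 29.530 = 36.913 d, so 36.913 − 12.2 = 24.713 days.

24.7 days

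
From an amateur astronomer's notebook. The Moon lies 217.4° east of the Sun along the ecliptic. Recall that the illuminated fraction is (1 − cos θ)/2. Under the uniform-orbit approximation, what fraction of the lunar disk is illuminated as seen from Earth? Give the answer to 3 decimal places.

0.897

Half-versine of 217.4°: (1 − (-0.794))/2 = 0.897.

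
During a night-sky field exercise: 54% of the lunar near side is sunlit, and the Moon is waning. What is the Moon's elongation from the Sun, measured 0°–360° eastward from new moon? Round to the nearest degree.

cos θ = 1 − 2f = -0.080, giving a principal value of 94.6°.
Since the Moon is past full (waning), take the reflex angle: θ = 360° − 94.6° = 265.4°.

265°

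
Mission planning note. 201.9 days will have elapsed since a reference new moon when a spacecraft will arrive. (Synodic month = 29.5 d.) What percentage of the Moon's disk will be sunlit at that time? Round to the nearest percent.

Reduce mod P: 201.9 − 6×29.5 = 24.90 d into the current lunation.
Elongation θ = 360° × 24.90/29.5 ≈ 303.9°.
cos 303.9° = 0.557, so f = (1 − 0.557)/2 = 0.221, so 22%.

22%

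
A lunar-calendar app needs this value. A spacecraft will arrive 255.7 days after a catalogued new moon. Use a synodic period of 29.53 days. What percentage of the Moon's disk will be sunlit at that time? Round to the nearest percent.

255.7 d spans 8 complete synodic months (8 × 29.53 = 236.24 d) plus 19.46 d.
Elongation θ = 360° × 19.46/29.53 ≈ 237.2°.
cos 237.2° = (-0.541), so f = (1 − (-0.541))/2 = 0.771, so 77%.

77%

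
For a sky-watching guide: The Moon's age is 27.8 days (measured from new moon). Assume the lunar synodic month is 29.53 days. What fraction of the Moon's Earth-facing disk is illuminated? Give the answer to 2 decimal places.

0.03

Elongation θ = 360° × 27.8/29.53 ≈ 338.9°.
cos 338.9° = 0.933, so f = (1 − 0.933)/2 = 0.033.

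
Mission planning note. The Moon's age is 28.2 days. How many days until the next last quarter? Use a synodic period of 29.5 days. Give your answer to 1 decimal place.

23.4 days

Last quarter is 0.75 of the way through the cycle: age 0.75 × 29.5 = 22.125 d.
This lunation's last quarter (22.125 d) has passed, so add one period: 51.625 − 28.2 = 23.425 days.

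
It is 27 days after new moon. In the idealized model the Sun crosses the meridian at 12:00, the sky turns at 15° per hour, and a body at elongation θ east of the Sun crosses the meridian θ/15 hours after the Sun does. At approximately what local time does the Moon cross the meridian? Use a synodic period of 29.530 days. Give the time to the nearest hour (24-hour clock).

Phase angle: θ = 360°·(27 d)/(29.530 d) = 329.2°.
At 15° of sky rotation per hour, 329.2° corresponds to a 21.94 h lag.
12:00 + 21.94 h ≈ 09:57 → 10:00 to the nearest hour.

10:00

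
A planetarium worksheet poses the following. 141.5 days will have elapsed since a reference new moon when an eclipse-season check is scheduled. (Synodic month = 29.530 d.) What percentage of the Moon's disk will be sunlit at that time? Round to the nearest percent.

141.5/29.530 = 4.792 lunations, so 4 complete cycles and 23.38 d into the next.
Elongation θ = 360° × 23.38/29.530 ≈ 285.0°.
Illuminated fraction = (1 − cos 285.0°)/2 = (1 − 0.259)/2 ≈ 0.370, so 37%.

37%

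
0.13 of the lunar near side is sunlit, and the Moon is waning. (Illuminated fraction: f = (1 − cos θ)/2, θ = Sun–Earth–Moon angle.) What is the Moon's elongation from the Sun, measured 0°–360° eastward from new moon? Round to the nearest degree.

From f = (1 − cos θ)/2: cos θ = 1 − 2×0.13 = 0.740; arccos → 42.3°.
A waning Moon lies in 180°–360°, so θ = 360° − 42.3° = 317.7°.

318°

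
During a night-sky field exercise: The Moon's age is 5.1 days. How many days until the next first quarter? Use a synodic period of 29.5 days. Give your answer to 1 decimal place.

2.3 days

First quarter occurs at elongation 90°, i.e. at age 29.5 × 90/360 = 7.375 d.
That is 7.375 − 5.1 = 2.275 days ahead.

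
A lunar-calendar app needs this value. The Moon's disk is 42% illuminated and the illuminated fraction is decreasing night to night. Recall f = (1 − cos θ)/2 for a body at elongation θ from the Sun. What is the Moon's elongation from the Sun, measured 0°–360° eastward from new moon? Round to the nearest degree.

cos θ = 1 − 2f = 0.160, giving a principal value of 80.8°.
Since the Moon is past full (waning), take the reflex angle: θ = 360° − 80.8° = 279.2°.

279°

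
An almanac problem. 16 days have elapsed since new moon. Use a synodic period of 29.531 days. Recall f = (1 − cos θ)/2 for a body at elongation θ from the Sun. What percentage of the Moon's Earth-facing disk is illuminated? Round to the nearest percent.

98%

The Moon has covered 16/29.531 of its cycle, so θ ≈ 360° × 16/29.531 = 195.0°.
With cos θ = (-0.966), the lit fraction is (1 − (-0.966))/2 ≈ 0.983, so 98%.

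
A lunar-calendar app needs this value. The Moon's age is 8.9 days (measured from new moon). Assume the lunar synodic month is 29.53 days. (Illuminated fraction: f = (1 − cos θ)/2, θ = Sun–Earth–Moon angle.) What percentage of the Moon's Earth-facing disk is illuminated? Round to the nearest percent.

66%

The Moon has covered 8.9/29.53 of its cycle, so θ ≈ 360° × 8.9/29.53 = 108.5°.
Illuminated fraction = (1 − cos 108.5°)/2 = (1 − (-0.317))/2 ≈ 0.659, so 66%.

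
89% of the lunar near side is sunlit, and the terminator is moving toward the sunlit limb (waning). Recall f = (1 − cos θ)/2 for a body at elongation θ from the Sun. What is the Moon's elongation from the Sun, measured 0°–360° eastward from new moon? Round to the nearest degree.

219°

Invert f = (1 − cos θ)/2 to get cos θ = 1 − 2(0.89) = -0.780, hence θ₀ = arccos -0.780 = 141.3°.
Waning ⇒ past full, so θ = 360° − 141.3° = 218.7°.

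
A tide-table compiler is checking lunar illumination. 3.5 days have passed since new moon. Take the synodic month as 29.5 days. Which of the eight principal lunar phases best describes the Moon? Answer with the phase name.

At 3.5/29.5 of the cycle, θ ≈ 43° — the waxing crescent range.

waxing crescent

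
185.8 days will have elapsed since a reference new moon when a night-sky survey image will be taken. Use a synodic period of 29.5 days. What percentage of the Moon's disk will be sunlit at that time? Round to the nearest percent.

65%

185.8 d spans 6 complete synodic months (6 × 29.5 = 177.00 d) plus 8.80 d.
The Moon has covered 8.80/29.5 of its cycle, so θ ≈ 360° × 8.80/29.5 = 107.4°.
cos 107.4° = (-0.299), so f = (1 − (-0.299))/2 = 0.649, so 65%.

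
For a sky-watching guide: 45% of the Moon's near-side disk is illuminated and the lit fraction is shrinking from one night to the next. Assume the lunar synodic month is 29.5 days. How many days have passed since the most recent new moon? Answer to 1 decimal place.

22.6 days

From f = (1 − cos θ)/2: cos θ = 1 − 2×0.45 = 0.100; arccos → 84.3°.
A waning Moon lies in 180°–360°, so θ = 360° − 84.3° = 275.7°.
Age = 29.5 × 275.7°/360° ≈ 22.60 days.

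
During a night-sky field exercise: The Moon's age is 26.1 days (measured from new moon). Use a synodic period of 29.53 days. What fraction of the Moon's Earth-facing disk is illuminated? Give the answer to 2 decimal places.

Elongation θ = 360° × 26.1/29.53 ≈ 318.2°.
With cos θ = 0.745, the lit fraction is (1 − 0.745)/2 ≈ 0.127.

0.13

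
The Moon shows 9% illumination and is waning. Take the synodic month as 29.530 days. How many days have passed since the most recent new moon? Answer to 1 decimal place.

26.7 days

From f = (1 − cos θ)/2: cos θ = 1 − 2×0.09 = 0.820; arccos → 34.9°.
Waning ⇒ past full, so θ = 360° − 34.9° = 325.1°.
That fraction of the synodic month is 325.1/360 × 29.530 d ≈ 26.67 d.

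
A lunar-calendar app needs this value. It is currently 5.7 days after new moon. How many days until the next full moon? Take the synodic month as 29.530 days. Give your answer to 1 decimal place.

Full moon occurs at elongation 180°, i.e. at age 29.530 × 180/360 = 14.765 d.
So 9.065 days remain (14.765 − 5.7).

9.1 days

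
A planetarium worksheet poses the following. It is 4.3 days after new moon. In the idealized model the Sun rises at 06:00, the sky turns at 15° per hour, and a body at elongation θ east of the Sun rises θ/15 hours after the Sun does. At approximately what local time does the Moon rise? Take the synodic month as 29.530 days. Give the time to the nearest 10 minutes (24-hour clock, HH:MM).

The Moon has covered 4.3/29.530 of its cycle, so θ ≈ 360° × 4.3/29.530 = 52.4°.
The Moon trails the Sun by θ/15 = 52.4/15 ≈ 3.49 hours.
06:00 + 3.495 h ≈ 09:30 → 09:30 to the nearest ten minutes.

09:30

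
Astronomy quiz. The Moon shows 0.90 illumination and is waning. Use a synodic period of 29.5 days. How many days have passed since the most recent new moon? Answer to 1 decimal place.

17.8 days

From f = (1 − cos θ)/2: cos θ = 1 − 2×0.90 = -0.800; arccos → 143.1°.
Since the Moon is past full (waning), take the reflex angle: θ = 360° − 143.1° = 216.9°.
At 360°/29.5 d per day, 216.9° corresponds to 17.77 days.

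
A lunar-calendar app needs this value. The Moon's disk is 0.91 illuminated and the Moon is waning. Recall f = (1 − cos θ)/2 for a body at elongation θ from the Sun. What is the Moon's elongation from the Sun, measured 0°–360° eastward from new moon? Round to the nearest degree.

cos θ = 1 − 2f = -0.820, giving a principal value of 145.1°.
A waning Moon lies in 180°–360°, so θ = 360° − 145.1° = 214.9°.

215°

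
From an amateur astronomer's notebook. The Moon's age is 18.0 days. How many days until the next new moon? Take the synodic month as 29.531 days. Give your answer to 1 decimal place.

11.5 days

One full lunation from the last new moon is 29.531 d; remaining = 29.531 − 18.0 = 11.531 d.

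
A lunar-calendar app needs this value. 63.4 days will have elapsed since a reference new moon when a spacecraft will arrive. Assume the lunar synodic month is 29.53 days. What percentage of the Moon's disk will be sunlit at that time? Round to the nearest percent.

20%

63.4/29.53 = 2.147 lunations, so 2 complete cycles and 4.34 d into the next.
The Moon has covered 4.34/29.53 of its cycle, so θ ≈ 360° × 4.34/29.53 = 52.9°.
Illuminated fraction = (1 − cos 52.9°)/2 = (1 − 0.603)/2 ≈ 0.198, so 20%.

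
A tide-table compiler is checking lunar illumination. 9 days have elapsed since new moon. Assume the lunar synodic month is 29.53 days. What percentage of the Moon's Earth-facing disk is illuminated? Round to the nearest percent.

Elongation θ = 360° × 9/29.53 ≈ 109.7°.
With cos θ = (-0.337), the lit fraction is (1 − (-0.337))/2 ≈ 0.669, so 67%.

67%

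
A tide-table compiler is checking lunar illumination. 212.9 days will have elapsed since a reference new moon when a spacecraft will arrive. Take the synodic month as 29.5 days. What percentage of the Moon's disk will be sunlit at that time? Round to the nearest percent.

40%

212.9 d spans 7 complete synodic months (7 × 29.5 = 206.50 d) plus 6.40 d.
The Moon has covered 6.40/29.5 of its cycle, so θ ≈ 360° × 6.40/29.5 = 78.1°.
cos 78.1° = 0.206, so f = (1 − 0.206)/2 = 0.397, so 40%.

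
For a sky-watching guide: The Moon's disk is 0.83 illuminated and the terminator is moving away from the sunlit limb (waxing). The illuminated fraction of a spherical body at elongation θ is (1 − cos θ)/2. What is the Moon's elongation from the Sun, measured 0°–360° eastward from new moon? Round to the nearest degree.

cos θ = 1 − 2f = -0.660, giving a principal value of 131.3°.
Waxing ⇒ before full, so θ = 131.3°.

131°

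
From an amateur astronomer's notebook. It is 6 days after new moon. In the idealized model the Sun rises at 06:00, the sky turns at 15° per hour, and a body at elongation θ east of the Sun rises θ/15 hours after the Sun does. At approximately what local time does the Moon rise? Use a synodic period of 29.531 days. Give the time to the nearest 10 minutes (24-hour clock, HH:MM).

10:50

Phase angle: θ = 360°·(6 d)/(29.531 d) = 73.1°.
The Moon trails the Sun by θ/15 = 73.1/15 ≈ 4.88 hours.
06:00 + 4.876 h ≈ 10:53 → 10:50 to the nearest ten minutes.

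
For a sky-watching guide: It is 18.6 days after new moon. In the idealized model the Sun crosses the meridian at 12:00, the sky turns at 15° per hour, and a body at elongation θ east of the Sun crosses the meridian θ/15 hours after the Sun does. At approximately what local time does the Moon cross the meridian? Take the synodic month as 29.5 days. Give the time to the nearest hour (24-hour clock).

03:00

Elongation θ = 360° × 18.6/29.5 ≈ 227.0°.
At 15° of sky rotation per hour, 227.0° corresponds to a 15.13 h lag.
12:00 + 15.13 h ≈ 03:08 → 03:00 to the nearest hour.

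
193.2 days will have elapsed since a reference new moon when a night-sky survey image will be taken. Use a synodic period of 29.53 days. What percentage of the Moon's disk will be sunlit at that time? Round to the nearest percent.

193.2 d spans 6 complete synodic months (6 × 29.53 = 177.18 d) plus 16.02 d.
The Moon has covered 16.02/29.53 of its cycle, so θ ≈ 360° × 16.02/29.53 = 195.3°.
With cos θ = (-0.965), the lit fraction is (1 − (-0.965))/2 ≈ 0.982, so 98%.

98%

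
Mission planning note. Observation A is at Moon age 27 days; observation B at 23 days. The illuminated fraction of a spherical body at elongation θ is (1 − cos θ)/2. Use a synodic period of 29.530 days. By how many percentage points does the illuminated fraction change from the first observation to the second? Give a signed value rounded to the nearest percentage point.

+34 pp

θ₁ = 360° × 27/29.530 = 329.2°, f₁ = (1 − cos θ₁)/2 = 0.071.
θ₂ = 360° × 23/29.530 = 280.4°, f₂ = (1 − cos θ₂)/2 = 0.410.
Change = f₂ − f₁ = +0.339 → +34 percentage points.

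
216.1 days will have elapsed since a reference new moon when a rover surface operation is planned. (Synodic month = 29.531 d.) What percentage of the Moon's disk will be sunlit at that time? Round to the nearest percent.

216.1/29.531 = 7.318 lunations, so 7 complete cycles and 9.38 d into the next.
Elongation θ = 360° × 9.38/29.531 ≈ 114.4°.
cos 114.4° = (-0.413), so f = (1 − (-0.413))/2 = 0.706, so 71%.

71%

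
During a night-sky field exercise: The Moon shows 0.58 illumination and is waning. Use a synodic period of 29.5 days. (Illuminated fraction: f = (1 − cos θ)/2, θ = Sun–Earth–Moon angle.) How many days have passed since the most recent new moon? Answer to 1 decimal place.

From f = (1 − cos θ)/2: cos θ = 1 − 2×0.58 = -0.160; arccos → 99.2°.
Since the Moon is past full (waning), take the reflex angle: θ = 360° − 99.2° = 260.8°.
That fraction of the synodic month is 260.8/360 × 29.5 d ≈ 21.37 d.

21.4 days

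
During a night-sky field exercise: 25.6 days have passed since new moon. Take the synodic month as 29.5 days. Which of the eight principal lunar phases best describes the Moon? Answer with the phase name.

waning crescent

At 25.6/29.5 of the cycle, θ ≈ 312° — the waning crescent range.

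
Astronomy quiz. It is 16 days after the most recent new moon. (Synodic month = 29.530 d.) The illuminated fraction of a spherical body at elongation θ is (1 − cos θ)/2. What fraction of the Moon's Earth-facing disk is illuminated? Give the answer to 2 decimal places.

0.98

Elongation θ = 360° × 16/29.530 ≈ 195.1°.
cos 195.1° = (-0.966), so f = (1 − (-0.966))/2 = 0.983.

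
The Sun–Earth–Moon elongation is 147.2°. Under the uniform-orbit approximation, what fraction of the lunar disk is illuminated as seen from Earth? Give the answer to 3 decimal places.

0.920

f = (1 − cos 147.2°)/2 = (1 − (-0.841))/2 ≈ 0.920.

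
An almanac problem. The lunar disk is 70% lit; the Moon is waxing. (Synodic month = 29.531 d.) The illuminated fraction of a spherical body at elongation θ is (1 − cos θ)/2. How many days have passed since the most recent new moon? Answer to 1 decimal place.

Invert f = (1 − cos θ)/2 to get cos θ = 1 − 2(0.70) = -0.400, hence θ₀ = arccos -0.400 = 113.6°.
The Moon is waxing (0°–180°), so θ = 113.6° directly.
At 360°/29.531 d per day, 113.6° corresponds to 9.32 days.

9.3 days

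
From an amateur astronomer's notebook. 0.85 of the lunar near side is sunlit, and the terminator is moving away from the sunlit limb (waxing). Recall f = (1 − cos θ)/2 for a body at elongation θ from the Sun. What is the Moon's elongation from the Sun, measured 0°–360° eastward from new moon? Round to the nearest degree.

134°

cos θ = 1 − 2f = -0.700, giving a principal value of 134.4°.
Waxing ⇒ before full, so θ = 134.4°.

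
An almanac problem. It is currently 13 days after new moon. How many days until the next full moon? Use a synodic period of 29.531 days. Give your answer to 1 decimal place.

1.8 days

Full moon is 0.5 of the way through the cycle: age 0.5 × 29.531 = 14.765 d.
That is 14.765 − 13 = 1.765 days ahead.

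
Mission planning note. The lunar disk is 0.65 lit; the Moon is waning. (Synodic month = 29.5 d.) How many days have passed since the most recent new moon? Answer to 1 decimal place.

20.7 days

Invert f = (1 − cos θ)/2 to get cos θ = 1 − 2(0.65) = -0.300, hence θ₀ = arccos -0.300 = 107.5°.
A waning Moon lies in 180°–360°, so θ = 360° − 107.5° = 252.5°.
Age = 29.5 × 252.5°/360° ≈ 20.69 days.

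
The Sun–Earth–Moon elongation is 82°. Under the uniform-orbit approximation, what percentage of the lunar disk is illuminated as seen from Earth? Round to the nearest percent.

43%

f = (1 − cos 82°)/2 = (1 − 0.139)/2 ≈ 0.430, i.e. 43%.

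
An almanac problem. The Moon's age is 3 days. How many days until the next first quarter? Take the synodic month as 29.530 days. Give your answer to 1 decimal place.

First quarter is 0.25 of the way through the cycle: age 0.25 × 29.530 = 7.383 d.
So 4.383 days remain (7.383 − 3).

4.4 days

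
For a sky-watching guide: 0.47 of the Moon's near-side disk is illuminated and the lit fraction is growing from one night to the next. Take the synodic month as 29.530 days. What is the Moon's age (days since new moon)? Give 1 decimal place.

7.1 days

From f = (1 − cos θ)/2: cos θ = 1 − 2×0.47 = 0.060; arccos → 86.6°.
Before full moon the principal value applies: θ = 86.6°.
At 360°/29.530 d per day, 86.6° corresponds to 7.10 days.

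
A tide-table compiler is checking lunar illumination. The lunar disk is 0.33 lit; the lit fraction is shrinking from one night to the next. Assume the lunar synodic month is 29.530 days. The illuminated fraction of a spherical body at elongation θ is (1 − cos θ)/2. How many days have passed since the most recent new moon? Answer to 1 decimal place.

cos θ = 1 − 2f = 0.340, giving a principal value of 70.1°.
A waning Moon lies in 180°–360°, so θ = 360° − 70.1° = 289.9°.
Age = 29.530 × 289.9°/360° ≈ 23.78 days.

23.8 days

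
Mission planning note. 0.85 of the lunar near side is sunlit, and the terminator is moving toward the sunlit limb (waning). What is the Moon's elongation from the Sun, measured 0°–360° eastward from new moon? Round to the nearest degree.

226°

From f = (1 − cos θ)/2: cos θ = 1 − 2×0.85 = -0.700; arccos → 134.4°.
A waning Moon lies in 180°–360°, so θ = 360° − 134.4° = 225.6°.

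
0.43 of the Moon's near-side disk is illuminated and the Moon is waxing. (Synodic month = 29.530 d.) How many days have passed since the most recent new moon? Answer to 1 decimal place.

Invert f = (1 − cos θ)/2 to get cos θ = 1 − 2(0.43) = 0.140, hence θ₀ = arccos 0.140 = 82.0°.
Before full moon the principal value applies: θ = 82.0°.
At 360°/29.530 d per day, 82.0° corresponds to 6.72 days.

6.7 days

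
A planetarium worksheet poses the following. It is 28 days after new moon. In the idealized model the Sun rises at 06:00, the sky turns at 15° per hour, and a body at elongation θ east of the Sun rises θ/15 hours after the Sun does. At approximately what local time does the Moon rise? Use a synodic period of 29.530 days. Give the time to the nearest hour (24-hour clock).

05:00

Phase angle: θ = 360°·(28 d)/(29.530 d) = 341.3°.
At 15° of sky rotation per hour, 341.3° corresponds to a 22.76 h lag.
06:00 + 22.76 h ≈ 04:45 → 05:00 to the nearest hour.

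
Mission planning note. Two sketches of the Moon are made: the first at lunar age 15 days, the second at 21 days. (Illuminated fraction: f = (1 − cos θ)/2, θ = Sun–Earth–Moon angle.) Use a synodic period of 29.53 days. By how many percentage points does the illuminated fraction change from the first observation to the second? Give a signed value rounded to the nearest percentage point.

θ₁ = 360° × 15/29.53 = 182.9°, f₁ = (1 − cos θ₁)/2 = 0.999.
θ₂ = 360° × 21/29.53 = 256.0°, f₂ = (1 − cos θ₂)/2 = 0.621.
Change = f₂ − f₁ = -0.379 → -38 percentage points.

-38 percentage points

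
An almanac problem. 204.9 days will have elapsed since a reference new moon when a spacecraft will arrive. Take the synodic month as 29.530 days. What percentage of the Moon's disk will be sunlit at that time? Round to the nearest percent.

204.9/29.530 = 6.939 lunations, so 6 complete cycles and 27.72 d into the next.
The Moon has covered 27.72/29.530 of its cycle, so θ ≈ 360° × 27.72/29.530 = 337.9°.
Illuminated fraction = (1 − cos 337.9°)/2 = (1 − 0.927)/2 ≈ 0.037, so 4%.

4%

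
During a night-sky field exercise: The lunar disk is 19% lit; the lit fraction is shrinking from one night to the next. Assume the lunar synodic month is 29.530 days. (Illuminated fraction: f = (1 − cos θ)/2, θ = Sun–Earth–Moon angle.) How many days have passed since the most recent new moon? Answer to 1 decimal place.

From f = (1 − cos θ)/2: cos θ = 1 − 2×0.19 = 0.620; arccos → 51.7°.
Waning ⇒ past full, so θ = 360° − 51.7° = 308.3°.
Age = 29.530 × 308.3°/360° ≈ 25.29 days.

25.3 days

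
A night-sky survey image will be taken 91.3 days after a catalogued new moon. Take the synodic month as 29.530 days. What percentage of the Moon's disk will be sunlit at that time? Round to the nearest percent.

Reduce mod P: 91.3 − 3×29.530 = 2.71 d into the current lunation.
The Moon has covered 2.71/29.530 of its cycle, so θ ≈ 360° × 2.71/29.530 = 33.0°.
With cos θ = 0.838, the lit fraction is (1 − 0.838)/2 ≈ 0.081, so 8%.

8%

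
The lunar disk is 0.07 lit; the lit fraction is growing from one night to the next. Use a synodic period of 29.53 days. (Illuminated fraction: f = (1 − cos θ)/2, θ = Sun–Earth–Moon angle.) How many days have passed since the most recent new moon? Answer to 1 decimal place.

Invert f = (1 − cos θ)/2 to get cos θ = 1 − 2(0.07) = 0.860, hence θ₀ = arccos 0.860 = 30.7°.
Before full moon the principal value applies: θ = 30.7°.
At 360°/29.53 d per day, 30.7° corresponds to 2.52 days.

2.5 days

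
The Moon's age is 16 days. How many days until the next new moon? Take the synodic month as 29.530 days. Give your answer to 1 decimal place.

One full lunation from the last new moon is 29.530 d; remaining = 29.530 − 16 = 13.530 d.

13.5 days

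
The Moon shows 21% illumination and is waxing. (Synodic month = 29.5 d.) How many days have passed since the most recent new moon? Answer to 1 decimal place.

cos θ = 1 − 2f = 0.580, giving a principal value of 54.5°.
The Moon is waxing (0°–180°), so θ = 54.5° directly.
At 360°/29.5 d per day, 54.5° corresponds to 4.47 days.

4.5 days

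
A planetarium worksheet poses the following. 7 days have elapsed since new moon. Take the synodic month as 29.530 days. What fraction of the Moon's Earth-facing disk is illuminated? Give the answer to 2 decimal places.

Elongation θ = 360° × 7/29.530 ≈ 85.3°.
Illuminated fraction = (1 − cos 85.3°)/2 = (1 − 0.081)/2 ≈ 0.459.

0.46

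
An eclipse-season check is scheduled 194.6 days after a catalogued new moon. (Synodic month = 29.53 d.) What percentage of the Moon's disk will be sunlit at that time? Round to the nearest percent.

Reduce mod P: 194.6 − 6×29.53 = 17.42 d into the current lunation.
Elongation θ = 360° × 17.42/29.53 ≈ 212.4°.
With cos θ = (-0.845), the lit fraction is (1 − (-0.845))/2 ≈ 0.922, so 92%.

92%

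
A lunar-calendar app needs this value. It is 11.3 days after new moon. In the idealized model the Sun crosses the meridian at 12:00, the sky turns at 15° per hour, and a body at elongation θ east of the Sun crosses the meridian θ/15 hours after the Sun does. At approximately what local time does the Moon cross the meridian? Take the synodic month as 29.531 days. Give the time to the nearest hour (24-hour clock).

21:00

Elongation θ = 360° × 11.3/29.531 ≈ 137.8°.
Delay after the Sun = 137.8° / (15°/h) ≈ 9.18 h.
12:00 + 9.18 h ≈ 21:11 → 21:00 to the nearest hour.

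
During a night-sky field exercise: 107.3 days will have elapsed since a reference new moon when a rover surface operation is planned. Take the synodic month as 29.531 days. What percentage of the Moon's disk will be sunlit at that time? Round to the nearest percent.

Reduce mod P: 107.3 − 3×29.531 = 18.71 d into the current lunation.
The Moon has covered 18.71/29.531 of its cycle, so θ ≈ 360° × 18.71/29.531 = 228.0°.
Illuminated fraction = (1 − cos 228.0°)/2 = (1 − (-0.668))/2 ≈ 0.834, so 83%.

83%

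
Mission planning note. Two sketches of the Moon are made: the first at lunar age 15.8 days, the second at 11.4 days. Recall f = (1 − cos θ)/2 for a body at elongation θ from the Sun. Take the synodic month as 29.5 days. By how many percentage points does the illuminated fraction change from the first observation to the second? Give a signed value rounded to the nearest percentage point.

-11 pp

θ₁ = 360° × 15.8/29.5 = 192.8°, f₁ = (1 − cos θ₁)/2 = 0.988.
θ₂ = 360° × 11.4/29.5 = 139.1°, f₂ = (1 − cos θ₂)/2 = 0.878.
Change = f₂ − f₁ = -0.110 → -11 percentage points.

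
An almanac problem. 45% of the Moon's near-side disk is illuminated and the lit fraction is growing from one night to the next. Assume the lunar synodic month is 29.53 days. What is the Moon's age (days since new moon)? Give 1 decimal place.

6.9 days

cos θ = 1 − 2f = 0.100, giving a principal value of 84.3°.
Waxing ⇒ before full, so θ = 84.3°.
At 360°/29.53 d per day, 84.3° corresponds to 6.91 days.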